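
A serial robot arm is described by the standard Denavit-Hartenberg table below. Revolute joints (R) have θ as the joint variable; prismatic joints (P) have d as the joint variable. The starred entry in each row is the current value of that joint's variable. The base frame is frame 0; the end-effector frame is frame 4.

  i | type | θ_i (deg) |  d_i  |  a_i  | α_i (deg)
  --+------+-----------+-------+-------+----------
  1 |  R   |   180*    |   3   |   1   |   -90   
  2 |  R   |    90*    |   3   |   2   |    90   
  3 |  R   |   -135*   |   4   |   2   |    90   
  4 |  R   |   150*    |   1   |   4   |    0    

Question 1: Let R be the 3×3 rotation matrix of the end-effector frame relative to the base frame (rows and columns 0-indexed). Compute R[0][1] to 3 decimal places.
End-effector y-axis (col 1 of R) = (0.8660,-0.3536,-0.3536)
R[0][1] = 0.8660

0.866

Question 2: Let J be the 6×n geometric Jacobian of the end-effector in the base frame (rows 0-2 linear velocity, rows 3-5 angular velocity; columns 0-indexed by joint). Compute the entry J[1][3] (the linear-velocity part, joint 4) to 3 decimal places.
axis z_3 = (-0.0000,-0.7071,0.7071); lever o_n−o_3 = (-2.0000,-3.1566,-1.7424)
cross product → J_v[:, 3] = (3.4641,-1.4142,-1.4142)
J_ω[:, 3] = z_3
entry J[1][3] = -1.4142

-1.414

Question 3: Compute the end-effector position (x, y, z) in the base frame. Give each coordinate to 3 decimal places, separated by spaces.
-7.000 -4.742 0.672

after link 1: o_1 = (-1.0000, 0.0000, 3.0000)
after link 2: o_2 = (-1.0000, -3.0000, 1.0000)
after link 3: o_3 = (-5.0000, -1.5858, 2.4142)
after link 4: o_4 = (-7.0000, -4.7424, 0.6718)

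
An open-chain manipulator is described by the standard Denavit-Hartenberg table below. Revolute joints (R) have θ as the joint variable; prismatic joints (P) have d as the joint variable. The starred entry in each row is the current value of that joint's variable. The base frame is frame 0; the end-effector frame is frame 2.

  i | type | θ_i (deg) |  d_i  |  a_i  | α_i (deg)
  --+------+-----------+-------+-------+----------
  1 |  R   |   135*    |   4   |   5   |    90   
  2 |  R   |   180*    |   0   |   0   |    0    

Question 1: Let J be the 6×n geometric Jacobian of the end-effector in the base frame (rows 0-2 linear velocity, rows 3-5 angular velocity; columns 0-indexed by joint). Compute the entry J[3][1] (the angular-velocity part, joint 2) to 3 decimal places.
axis z_1 = (0.7071,0.7071,0.0000); lever o_n−o_1 = (0.0000,0.0000,0.0000)
cross product → J_v[:, 1] = (0.0000,0.0000,0.0000)
J_ω[:, 1] = z_1
entry J[3][1] = 0.7071

0.707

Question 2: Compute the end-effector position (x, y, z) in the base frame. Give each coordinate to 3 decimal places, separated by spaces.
-3.536 3.536 4.000

after link 1: o_1 = (-3.5355, 3.5355, 4.0000)
after link 2: o_2 = (-3.5355, 3.5355, 4.0000)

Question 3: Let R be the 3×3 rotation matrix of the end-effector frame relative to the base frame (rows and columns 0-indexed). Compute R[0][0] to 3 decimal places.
0.707

End-effector x-axis (col 0 of R) = (0.7071,-0.7071,0.0000)
R[0][0] = 0.7071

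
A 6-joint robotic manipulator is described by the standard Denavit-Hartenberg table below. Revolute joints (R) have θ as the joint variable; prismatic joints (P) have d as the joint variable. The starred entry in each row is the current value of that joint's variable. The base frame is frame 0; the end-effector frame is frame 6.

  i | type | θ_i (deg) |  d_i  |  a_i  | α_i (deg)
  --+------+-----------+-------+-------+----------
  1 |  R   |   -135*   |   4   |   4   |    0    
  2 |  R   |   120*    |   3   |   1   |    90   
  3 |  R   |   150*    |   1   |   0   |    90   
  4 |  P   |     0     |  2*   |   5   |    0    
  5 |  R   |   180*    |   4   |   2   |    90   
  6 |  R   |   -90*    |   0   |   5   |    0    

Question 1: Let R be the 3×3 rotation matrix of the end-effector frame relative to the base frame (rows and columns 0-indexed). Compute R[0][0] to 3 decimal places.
End-effector x-axis (col 0 of R) = (-0.4830,0.1294,-0.8660)
R[0][0] = -0.4830

-0.483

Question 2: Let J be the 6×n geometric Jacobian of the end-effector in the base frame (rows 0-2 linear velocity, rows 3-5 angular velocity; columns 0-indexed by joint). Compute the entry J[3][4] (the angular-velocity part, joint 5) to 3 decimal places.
0.483

axis z_4 = (0.4830,-0.1294,0.8660); lever o_n−o_4 = (1.1901,-0.3189,-1.8660)
cross product → J_v[:, 4] = (0.5176,1.9319,-0.0000)
J_ω[:, 4] = z_4
entry J[3][4] = 0.4830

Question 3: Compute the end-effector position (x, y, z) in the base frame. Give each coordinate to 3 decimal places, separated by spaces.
-4.148 -3.510 9.366

after link 1: o_1 = (-2.8284, -2.8284, 4.0000)
after link 2: o_2 = (-1.8625, -3.0872, 7.0000)
after link 3: o_3 = (-2.1213, -4.0532, 7.0000)
after link 4: o_4 = (-5.3380, -3.1913, 11.2321)
after link 5: o_5 = (-1.7331, -4.1572, 13.6962)
after link 6: o_6 = (-4.1479, -3.5101, 9.3660)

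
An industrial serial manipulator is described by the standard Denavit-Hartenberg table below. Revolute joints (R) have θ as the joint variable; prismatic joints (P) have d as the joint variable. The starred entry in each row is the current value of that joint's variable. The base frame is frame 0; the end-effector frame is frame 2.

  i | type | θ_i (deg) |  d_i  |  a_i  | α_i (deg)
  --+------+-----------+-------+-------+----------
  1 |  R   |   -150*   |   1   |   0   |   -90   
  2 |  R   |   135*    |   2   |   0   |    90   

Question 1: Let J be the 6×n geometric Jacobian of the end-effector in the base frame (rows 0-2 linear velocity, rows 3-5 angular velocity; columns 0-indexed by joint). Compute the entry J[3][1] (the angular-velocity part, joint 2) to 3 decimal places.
0.500

axis z_1 = (0.5000,-0.8660,0.0000); lever o_n−o_1 = (1.0000,-1.7321,0.0000)
cross product → J_v[:, 1] = (-0.0000,-0.0000,0.0000)
J_ω[:, 1] = z_1
entry J[3][1] = 0.5000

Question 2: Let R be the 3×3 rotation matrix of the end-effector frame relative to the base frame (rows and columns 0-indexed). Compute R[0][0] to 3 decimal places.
0.612

End-effector x-axis (col 0 of R) = (0.6124,0.3536,-0.7071)
R[0][0] = 0.6124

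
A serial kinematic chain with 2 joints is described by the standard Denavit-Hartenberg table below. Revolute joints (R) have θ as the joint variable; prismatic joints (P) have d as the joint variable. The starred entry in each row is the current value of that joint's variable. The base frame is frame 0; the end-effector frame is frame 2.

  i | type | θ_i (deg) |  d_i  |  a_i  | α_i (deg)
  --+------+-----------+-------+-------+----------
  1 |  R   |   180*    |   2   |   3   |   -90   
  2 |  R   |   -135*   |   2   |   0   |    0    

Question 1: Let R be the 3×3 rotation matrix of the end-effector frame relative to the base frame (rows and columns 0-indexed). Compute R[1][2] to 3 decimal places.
-1.000

End-effector z-axis (col 2 of R) = (-0.0000,-1.0000,0.0000)
R[1][2] = -1.0000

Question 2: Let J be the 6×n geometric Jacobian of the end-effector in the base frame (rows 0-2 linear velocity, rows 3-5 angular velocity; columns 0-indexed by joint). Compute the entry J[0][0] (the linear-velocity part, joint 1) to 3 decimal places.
axis z_0 = ẑ; lever o_n−o_0 = (-3.0000,-2.0000,2.0000)
cross product → J_v[:, 0] = (2.0000,-3.0000,0.0000)
J_ω[:, 0] = z_0
entry J[0][0] = 2.0000

2.000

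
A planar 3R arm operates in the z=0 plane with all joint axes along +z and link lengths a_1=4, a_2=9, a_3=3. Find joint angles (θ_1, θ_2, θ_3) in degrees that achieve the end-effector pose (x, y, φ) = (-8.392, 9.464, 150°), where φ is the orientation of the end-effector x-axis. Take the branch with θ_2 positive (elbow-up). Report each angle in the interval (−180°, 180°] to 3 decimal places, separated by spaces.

wrist centre = target − a_3·(cos φ, sin φ) = (-5.7939, 7.9640)
cos θ_2 = (96.9948−4²−9²)/(2·4·9) = -0.0001; θ_2 = 90.0041° (elbow-up)
β = atan2(7.9640,-5.7939) = 126.0364°; ψ = atan2(9.0000,3.9994) = 66.0409°
θ_1 = β − ψ = 59.9955°
θ_3 = φ − θ_1 − θ_2 = 0.0004° (wrapped to (-180°,180°])

59.995 90.004 0.000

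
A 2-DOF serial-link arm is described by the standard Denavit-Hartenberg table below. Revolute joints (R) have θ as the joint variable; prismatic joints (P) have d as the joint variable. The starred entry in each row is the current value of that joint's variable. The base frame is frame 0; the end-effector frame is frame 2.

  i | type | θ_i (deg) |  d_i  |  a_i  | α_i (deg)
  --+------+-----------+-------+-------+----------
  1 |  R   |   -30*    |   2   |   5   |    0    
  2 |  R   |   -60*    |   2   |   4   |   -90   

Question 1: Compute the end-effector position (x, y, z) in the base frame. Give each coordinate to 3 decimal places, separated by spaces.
after link 1: o_1 = (4.3301, -2.5000, 2.0000)
after link 2: o_2 = (4.3301, -6.5000, 4.0000)

4.330 -6.500 4.000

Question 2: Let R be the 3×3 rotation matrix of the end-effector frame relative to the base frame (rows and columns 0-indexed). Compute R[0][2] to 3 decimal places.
1.000

End-effector z-axis (col 2 of R) = (1.0000,0.0000,0.0000)
R[0][2] = 1.0000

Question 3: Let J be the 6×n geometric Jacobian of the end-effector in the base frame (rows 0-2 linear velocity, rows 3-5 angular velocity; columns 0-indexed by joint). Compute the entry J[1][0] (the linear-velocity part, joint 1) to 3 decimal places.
4.330

axis z_0 = ẑ; lever o_n−o_0 = (4.3301,-6.5000,4.0000)
cross product → J_v[:, 0] = (6.5000,4.3301,-0.0000)
J_ω[:, 0] = z_0
entry J[1][0] = 4.3301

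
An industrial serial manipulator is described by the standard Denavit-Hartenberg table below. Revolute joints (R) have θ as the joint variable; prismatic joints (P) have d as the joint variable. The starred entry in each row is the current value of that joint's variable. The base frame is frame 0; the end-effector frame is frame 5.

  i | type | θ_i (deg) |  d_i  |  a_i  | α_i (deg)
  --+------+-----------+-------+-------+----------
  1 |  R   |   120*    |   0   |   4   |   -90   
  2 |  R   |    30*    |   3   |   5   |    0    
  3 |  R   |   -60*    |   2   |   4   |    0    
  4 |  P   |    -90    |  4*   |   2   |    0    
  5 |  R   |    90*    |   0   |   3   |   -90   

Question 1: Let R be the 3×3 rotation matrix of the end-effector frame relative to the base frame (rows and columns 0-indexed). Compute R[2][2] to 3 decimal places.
End-effector z-axis (col 2 of R) = (-0.2500,0.4330,-0.8660)
R[2][2] = -0.8660

-0.866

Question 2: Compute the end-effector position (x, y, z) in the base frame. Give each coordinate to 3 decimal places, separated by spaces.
after link 1: o_1 = (-2.0000, 3.4641, 0.0000)
after link 2: o_2 = (-6.7631, 5.7141, -2.5000)
after link 3: o_3 = (-10.2272, 7.7141, -0.5000)
after link 4: o_4 = (-13.1913, 4.8481, 1.2321)
after link 5: o_5 = (-14.4904, 7.0981, 2.7321)

-14.490 7.098 2.732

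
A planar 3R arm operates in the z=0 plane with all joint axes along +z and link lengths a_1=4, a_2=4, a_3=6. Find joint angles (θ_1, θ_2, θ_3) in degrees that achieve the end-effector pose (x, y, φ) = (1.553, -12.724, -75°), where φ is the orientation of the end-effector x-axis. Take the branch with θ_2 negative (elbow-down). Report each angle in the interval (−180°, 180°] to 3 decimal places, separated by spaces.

wrist centre = target − a_3·(cos φ, sin φ) = (0.0001, -6.9284)
cos θ_2 = (48.0034−4²−4²)/(2·4·4) = 0.5001; θ_2 = -59.9931° (elbow-down)
β = atan2(-6.9284,0.0001) = -89.9993°; ψ = atan2(-3.4639,6.0004) = -29.9965°
θ_1 = β − ψ = -60.0028°
θ_3 = φ − θ_1 − θ_2 = 44.9958° (wrapped to (-180°,180°])

-60.003 -59.993 44.996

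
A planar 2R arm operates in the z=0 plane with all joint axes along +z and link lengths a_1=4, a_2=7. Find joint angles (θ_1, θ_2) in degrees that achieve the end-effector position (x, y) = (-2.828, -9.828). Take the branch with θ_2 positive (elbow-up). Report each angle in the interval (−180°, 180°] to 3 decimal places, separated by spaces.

cos θ_2 = (104.5872−4²−7²)/(2·4·7) = 0.7069; θ_2 = 45.0156° (elbow-up)
β = atan2(-9.8280,-2.8280) = -106.0531°; ψ = atan2(4.9511,8.9484) = 28.9555°
θ_1 = β − ψ = -135.0087°

-135.009 45.016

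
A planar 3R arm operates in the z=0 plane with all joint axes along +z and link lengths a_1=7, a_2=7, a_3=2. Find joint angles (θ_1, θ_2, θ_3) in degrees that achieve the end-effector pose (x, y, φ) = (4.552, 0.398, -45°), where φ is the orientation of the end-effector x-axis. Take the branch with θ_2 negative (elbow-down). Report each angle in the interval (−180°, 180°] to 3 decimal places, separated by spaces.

wrist centre = target − a_3·(cos φ, sin φ) = (3.1378, 1.8122)
cos θ_2 = (13.1298−7²−7²)/(2·7·7) = -0.8660; θ_2 = -149.9996° (elbow-down)
β = atan2(1.8122,3.1378) = 30.0084°; ψ = atan2(-3.5000,0.9378) = -74.9998°
θ_1 = β − ψ = 105.0082°
θ_3 = φ − θ_1 − θ_2 = -0.0086° (wrapped to (-180°,180°])

105.008 -150.000 -0.009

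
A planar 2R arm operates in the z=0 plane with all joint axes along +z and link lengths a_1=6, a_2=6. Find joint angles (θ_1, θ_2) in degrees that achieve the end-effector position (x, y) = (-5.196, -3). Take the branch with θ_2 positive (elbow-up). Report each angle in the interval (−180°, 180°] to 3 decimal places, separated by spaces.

150.000 120.001

cos θ_2 = (35.9984−6²−6²)/(2·6·6) = -0.5000; θ_2 = 120.0015° (elbow-up)
β = atan2(-3.0000,-5.1960) = -149.9993°; ψ = atan2(5.1961,2.9999) = 60.0007°
θ_1 = β − ψ = -210.0000°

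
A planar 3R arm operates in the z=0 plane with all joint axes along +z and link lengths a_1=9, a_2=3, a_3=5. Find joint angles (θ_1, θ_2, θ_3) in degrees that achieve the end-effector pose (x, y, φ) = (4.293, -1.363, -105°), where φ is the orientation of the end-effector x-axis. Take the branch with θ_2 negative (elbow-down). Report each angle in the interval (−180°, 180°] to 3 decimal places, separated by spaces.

wrist centre = target − a_3·(cos φ, sin φ) = (5.5871, 3.4666)
cos θ_2 = (43.2332−9²−3²)/(2·9·3) = -0.8661; θ_2 = -150.0031° (elbow-down)
β = atan2(3.4666,5.5871) = 31.8184°; ψ = atan2(-1.4999,6.4018) = -13.1857°
θ_1 = β − ψ = 45.0041°
θ_3 = φ − θ_1 − θ_2 = -0.0010° (wrapped to (-180°,180°])

45.004 -150.003 -0.001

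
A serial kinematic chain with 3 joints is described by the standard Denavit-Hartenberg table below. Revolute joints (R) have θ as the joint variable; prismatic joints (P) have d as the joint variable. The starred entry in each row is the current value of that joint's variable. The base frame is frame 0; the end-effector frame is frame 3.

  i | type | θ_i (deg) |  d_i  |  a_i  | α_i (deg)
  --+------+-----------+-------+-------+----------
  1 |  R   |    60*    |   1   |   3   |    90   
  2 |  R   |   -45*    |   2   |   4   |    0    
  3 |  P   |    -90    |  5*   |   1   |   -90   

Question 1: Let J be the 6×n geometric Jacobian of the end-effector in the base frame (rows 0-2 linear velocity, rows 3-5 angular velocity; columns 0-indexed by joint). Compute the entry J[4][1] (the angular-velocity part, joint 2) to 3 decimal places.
-0.500

axis z_1 = (0.8660,-0.5000,0.0000); lever o_n−o_1 = (7.1228,-1.6629,-3.5355)
cross product → J_v[:, 1] = (1.7678,3.0619,2.1213)
J_ω[:, 1] = z_1
entry J[4][1] = -0.5000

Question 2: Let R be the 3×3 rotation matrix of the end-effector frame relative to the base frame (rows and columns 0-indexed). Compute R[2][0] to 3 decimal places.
End-effector x-axis (col 0 of R) = (-0.3536,-0.6124,-0.7071)
R[2][0] = -0.7071

-0.707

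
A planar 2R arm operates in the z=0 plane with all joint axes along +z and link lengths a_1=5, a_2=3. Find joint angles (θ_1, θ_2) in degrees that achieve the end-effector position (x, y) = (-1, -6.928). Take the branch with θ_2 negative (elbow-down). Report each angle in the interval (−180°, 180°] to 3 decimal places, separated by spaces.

-76.425 -60.006

cos θ_2 = (48.9972−5²−3²)/(2·5·3) = 0.4999; θ_2 = -60.0062° (elbow-down)
β = atan2(-6.9280,-1.0000) = -98.2134°; ψ = atan2(-2.5982,6.4997) = -21.7889°
θ_1 = β − ψ = -76.4246°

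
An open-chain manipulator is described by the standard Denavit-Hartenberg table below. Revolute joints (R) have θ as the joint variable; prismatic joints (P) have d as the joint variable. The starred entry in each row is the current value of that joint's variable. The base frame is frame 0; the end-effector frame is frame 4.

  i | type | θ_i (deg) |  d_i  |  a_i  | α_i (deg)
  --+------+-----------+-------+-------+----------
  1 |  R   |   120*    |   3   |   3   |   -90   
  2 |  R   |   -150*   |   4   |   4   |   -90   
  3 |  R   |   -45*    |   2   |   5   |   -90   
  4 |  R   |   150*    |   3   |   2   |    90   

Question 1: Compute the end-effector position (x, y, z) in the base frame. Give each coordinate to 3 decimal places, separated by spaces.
-1.727 -5.388 8.082

after link 1: o_1 = (-1.5000, 2.5981, 3.0000)
after link 2: o_2 = (-3.2321, -2.4019, 5.0000)
after link 3: o_3 = (-5.2630, -5.9553, 8.4998)
after link 4: o_4 = (-1.7270, -5.3877, 8.0821)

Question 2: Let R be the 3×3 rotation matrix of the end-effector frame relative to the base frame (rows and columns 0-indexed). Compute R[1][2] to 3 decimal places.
End-effector z-axis (col 2 of R) = (0.0634,-0.8169,-0.5732)
R[1][2] = -0.8169

-0.817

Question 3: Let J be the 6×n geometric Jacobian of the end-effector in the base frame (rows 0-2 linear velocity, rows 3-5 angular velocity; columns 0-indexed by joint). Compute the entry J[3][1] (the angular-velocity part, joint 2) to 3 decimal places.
axis z_1 = (-0.8660,-0.5000,0.0000); lever o_n−o_1 = (-0.2270,-7.9858,5.0821)
cross product → J_v[:, 1] = (-2.5410,4.4012,6.8024)
J_ω[:, 1] = z_1
entry J[3][1] = -0.8660

-0.866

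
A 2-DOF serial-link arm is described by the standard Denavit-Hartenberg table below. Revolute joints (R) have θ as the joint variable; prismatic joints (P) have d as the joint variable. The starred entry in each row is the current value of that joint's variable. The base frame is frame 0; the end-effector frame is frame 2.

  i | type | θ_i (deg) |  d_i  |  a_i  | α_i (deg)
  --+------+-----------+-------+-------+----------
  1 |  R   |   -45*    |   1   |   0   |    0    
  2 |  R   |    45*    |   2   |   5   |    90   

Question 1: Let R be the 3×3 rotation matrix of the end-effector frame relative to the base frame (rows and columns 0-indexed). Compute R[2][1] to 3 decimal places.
1.000

End-effector y-axis (col 1 of R) = (0.0000,0.0000,1.0000)
R[2][1] = 1.0000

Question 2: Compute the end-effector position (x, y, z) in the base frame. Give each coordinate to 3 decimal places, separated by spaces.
5.000 0.000 3.000

after link 1: o_1 = (0.0000, 0.0000, 1.0000)
after link 2: o_2 = (5.0000, 0.0000, 3.0000)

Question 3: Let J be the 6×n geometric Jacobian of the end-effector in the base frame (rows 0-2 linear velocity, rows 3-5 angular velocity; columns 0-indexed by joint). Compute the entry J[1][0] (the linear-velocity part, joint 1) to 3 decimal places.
axis z_0 = ẑ; lever o_n−o_0 = (5.0000,0.0000,3.0000)
cross product → J_v[:, 0] = (0.0000,5.0000,0.0000)
J_ω[:, 0] = z_0
entry J[1][0] = 5.0000

5.000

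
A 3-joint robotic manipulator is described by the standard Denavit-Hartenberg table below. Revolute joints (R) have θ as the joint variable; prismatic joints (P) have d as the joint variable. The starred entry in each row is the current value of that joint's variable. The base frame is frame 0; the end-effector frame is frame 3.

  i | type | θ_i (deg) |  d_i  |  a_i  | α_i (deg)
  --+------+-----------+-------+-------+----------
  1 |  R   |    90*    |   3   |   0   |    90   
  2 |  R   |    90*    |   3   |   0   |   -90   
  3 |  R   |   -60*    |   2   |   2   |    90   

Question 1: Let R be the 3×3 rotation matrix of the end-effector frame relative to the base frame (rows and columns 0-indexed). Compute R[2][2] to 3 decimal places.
End-effector z-axis (col 2 of R) = (0.5000,-0.0000,-0.8660)
R[2][2] = -0.8660

-0.866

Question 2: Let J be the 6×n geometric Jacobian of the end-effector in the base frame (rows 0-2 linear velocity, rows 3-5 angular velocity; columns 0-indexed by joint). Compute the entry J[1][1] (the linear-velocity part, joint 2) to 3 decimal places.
-1.000

axis z_1 = (1.0000,-0.0000,0.0000); lever o_n−o_1 = (4.7321,-2.0000,1.0000)
cross product → J_v[:, 1] = (0.0000,-1.0000,-2.0000)
J_ω[:, 1] = z_1
entry J[1][1] = -1.0000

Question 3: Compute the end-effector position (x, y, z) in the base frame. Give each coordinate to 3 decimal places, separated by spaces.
4.732 -2.000 4.000

after link 1: o_1 = (0.0000, 0.0000, 3.0000)
after link 2: o_2 = (3.0000, -0.0000, 3.0000)
after link 3: o_3 = (4.7321, -2.0000, 4.0000)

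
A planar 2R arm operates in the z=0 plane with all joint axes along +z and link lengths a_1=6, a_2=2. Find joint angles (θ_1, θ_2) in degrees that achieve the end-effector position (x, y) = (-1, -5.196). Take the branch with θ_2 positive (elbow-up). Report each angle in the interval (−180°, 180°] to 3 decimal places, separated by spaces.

cos θ_2 = (27.9984−6²−2²)/(2·6·2) = -0.5001; θ_2 = 120.0044° (elbow-up)
β = atan2(-5.1960,-1.0000) = -100.8937°; ψ = atan2(1.7320,4.9999) = 19.1063°
θ_1 = β − ψ = -120.0000°

-120.000 120.004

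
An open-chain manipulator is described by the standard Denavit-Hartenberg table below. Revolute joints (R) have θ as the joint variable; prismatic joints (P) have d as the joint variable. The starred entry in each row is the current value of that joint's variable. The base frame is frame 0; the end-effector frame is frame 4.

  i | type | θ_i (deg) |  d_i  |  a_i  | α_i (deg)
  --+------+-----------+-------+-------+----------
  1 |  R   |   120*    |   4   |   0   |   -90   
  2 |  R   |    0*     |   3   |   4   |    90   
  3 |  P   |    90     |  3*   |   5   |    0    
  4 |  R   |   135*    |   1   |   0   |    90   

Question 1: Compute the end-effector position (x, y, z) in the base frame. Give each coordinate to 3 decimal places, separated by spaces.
after link 1: o_1 = (0.0000, 0.0000, 4.0000)
after link 2: o_2 = (-4.5981, 1.9641, 4.0000)
after link 3: o_3 = (-8.9282, -0.5359, 7.0000)
after link 4: o_4 = (-8.9282, -0.5359, 8.0000)

-8.928 -0.536 8.000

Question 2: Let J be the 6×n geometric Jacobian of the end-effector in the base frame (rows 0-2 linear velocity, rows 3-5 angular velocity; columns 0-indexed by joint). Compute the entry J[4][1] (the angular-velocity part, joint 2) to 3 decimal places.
axis z_1 = (-0.8660,-0.5000,0.0000); lever o_n−o_1 = (-8.9282,-0.5359,4.0000)
cross product → J_v[:, 1] = (-2.0000,3.4641,-4.0000)
J_ω[:, 1] = z_1
entry J[4][1] = -0.5000

-0.500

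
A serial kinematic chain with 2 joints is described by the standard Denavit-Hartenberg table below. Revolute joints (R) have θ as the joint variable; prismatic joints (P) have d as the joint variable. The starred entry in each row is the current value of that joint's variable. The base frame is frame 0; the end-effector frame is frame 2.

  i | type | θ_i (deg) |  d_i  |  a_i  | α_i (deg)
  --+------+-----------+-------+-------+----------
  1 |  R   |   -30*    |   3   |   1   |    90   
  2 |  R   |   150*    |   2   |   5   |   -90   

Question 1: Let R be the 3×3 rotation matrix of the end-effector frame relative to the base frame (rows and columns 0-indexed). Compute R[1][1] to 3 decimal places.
End-effector y-axis (col 1 of R) = (0.5000,0.8660,-0.0000)
R[1][1] = 0.8660

0.866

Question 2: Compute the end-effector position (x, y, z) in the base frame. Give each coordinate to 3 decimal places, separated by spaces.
-3.884 -0.067 5.500

after link 1: o_1 = (0.8660, -0.5000, 3.0000)
after link 2: o_2 = (-3.8840, -0.0670, 5.5000)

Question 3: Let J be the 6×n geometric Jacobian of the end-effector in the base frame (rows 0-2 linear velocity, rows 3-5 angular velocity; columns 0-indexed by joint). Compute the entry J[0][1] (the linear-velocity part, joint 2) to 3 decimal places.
-2.165

axis z_1 = (-0.5000,-0.8660,0.0000); lever o_n−o_1 = (-4.7500,0.4330,2.5000)
cross product → J_v[:, 1] = (-2.1651,1.2500,-4.3301)
J_ω[:, 1] = z_1
entry J[0][1] = -2.1651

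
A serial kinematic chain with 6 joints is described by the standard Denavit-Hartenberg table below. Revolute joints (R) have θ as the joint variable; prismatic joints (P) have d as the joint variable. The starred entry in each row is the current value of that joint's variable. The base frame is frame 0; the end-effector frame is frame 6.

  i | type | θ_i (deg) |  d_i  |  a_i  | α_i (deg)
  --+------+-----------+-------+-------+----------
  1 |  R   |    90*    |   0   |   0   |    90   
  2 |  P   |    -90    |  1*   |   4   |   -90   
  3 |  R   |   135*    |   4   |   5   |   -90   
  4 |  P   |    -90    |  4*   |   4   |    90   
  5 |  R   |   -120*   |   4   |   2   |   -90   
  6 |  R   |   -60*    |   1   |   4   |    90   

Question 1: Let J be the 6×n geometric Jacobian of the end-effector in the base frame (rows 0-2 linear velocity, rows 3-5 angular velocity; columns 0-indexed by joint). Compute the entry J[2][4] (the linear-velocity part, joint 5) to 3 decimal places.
axis z_4 = (0.7071,0.0000,-0.7071); lever o_n−o_4 = (2.4749,-1.1340,-8.0810)
cross product → J_v[:, 4] = (-0.8018,3.9641,-0.8018)
J_ω[:, 4] = z_4
entry J[2][4] = -0.8018

-0.802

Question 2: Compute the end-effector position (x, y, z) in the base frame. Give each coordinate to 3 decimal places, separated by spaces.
2.768 6.866 -5.717

after link 1: o_1 = (0.0000, 0.0000, 0.0000)
after link 2: o_2 = (1.0000, 0.0000, -4.0000)
after link 3: o_3 = (-2.5355, 4.0000, -0.4645)
after link 4: o_4 = (0.2929, 8.0000, 2.3640)
after link 5: o_5 = (1.8966, 7.0000, -1.6892)
after link 6: o_6 = (2.7678, 6.8660, -5.7170)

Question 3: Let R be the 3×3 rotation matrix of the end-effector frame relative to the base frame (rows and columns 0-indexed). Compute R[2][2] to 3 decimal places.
End-effector z-axis (col 2 of R) = (0.8839,0.4330,0.1768)
R[2][2] = 0.1768

0.177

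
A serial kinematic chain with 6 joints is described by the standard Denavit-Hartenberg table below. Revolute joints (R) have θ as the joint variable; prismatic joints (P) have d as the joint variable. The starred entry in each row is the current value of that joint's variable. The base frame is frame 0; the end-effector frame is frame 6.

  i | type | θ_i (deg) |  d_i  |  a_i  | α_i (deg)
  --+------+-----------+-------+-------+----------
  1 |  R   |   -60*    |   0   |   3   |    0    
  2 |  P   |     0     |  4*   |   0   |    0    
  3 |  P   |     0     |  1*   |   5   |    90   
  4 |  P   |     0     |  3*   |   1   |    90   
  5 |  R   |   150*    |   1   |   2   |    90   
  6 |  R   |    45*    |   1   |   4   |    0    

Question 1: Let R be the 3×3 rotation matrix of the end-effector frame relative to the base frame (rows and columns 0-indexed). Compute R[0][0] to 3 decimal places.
-0.612

End-effector x-axis (col 0 of R) = (-0.6124,0.3536,-0.7071)
R[0][0] = -0.6124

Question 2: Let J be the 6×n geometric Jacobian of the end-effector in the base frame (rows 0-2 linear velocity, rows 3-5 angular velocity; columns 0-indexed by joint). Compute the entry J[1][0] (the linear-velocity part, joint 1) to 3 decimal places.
-2.780

axis z_0 = ẑ; lever o_n−o_0 = (-2.7796,-7.7460,1.1716)
cross product → J_v[:, 0] = (7.7460,-2.7796,0.0000)
J_ω[:, 0] = z_0
entry J[1][0] = -2.7796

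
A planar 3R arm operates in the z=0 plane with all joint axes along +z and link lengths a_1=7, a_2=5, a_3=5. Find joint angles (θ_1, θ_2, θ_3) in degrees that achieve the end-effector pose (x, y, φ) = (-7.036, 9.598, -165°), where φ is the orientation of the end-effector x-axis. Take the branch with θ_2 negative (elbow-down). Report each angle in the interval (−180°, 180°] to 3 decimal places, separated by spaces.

119.998 -44.990 119.992

wrist centre = target − a_3·(cos φ, sin φ) = (-2.2064, 10.8921)
cos θ_2 = (123.5058−7²−5²)/(2·7·5) = 0.7072; θ_2 = -44.9903° (elbow-down)
β = atan2(10.8921,-2.2064) = 101.4512°; ψ = atan2(-3.5349,10.5361) = -18.5469°
θ_1 = β − ψ = 119.9982°
θ_3 = φ − θ_1 − θ_2 = 119.9922° (wrapped to (-180°,180°])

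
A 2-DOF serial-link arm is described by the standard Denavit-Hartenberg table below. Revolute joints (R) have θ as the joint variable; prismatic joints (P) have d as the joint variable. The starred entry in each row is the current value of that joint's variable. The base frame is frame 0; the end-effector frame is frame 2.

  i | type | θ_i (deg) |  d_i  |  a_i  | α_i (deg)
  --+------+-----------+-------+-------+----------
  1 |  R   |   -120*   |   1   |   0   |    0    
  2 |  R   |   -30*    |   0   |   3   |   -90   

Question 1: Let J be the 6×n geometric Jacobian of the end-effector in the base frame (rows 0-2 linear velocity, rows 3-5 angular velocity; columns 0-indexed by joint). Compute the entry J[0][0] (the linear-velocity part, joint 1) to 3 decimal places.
axis z_0 = ẑ; lever o_n−o_0 = (-2.5981,-1.5000,1.0000)
cross product → J_v[:, 0] = (1.5000,-2.5981,0.0000)
J_ω[:, 0] = z_0
entry J[0][0] = 1.5000

1.500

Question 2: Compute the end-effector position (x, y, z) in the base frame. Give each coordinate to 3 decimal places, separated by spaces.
after link 1: o_1 = (0.0000, 0.0000, 1.0000)
after link 2: o_2 = (-2.5981, -1.5000, 1.0000)

-2.598 -1.500 1.000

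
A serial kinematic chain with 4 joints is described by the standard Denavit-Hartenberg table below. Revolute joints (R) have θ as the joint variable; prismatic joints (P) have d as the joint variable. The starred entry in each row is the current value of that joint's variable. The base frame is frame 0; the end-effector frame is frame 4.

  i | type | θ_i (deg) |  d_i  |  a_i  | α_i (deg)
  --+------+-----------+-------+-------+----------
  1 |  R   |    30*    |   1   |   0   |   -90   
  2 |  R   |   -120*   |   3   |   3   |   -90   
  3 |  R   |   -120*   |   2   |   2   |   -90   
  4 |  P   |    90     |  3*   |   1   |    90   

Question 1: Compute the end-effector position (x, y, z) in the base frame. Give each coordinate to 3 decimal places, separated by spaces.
after link 1: o_1 = (0.0000, 0.0000, 1.0000)
after link 2: o_2 = (-2.7990, 1.8481, 3.5981)
after link 3: o_3 = (-1.7321, 4.4641, 3.7321)
after link 4: o_4 = (-4.3571, 4.6806, 5.4821)

-4.357 4.681 5.482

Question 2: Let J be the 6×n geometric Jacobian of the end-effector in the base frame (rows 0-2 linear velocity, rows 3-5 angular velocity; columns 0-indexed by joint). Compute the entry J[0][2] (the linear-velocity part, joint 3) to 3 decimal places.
-0.600

axis z_2 = (0.7500,0.4330,0.5000); lever o_n−o_2 = (-1.5580,2.8325,1.8840)
cross product → J_v[:, 2] = (-0.6005,-2.1920,2.7990)
J_ω[:, 2] = z_2
entry J[0][2] = -0.6005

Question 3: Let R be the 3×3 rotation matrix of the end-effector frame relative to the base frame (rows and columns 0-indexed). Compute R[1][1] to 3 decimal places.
End-effector y-axis (col 1 of R) = (-0.6250,0.2165,0.7500)
R[1][1] = 0.2165

0.217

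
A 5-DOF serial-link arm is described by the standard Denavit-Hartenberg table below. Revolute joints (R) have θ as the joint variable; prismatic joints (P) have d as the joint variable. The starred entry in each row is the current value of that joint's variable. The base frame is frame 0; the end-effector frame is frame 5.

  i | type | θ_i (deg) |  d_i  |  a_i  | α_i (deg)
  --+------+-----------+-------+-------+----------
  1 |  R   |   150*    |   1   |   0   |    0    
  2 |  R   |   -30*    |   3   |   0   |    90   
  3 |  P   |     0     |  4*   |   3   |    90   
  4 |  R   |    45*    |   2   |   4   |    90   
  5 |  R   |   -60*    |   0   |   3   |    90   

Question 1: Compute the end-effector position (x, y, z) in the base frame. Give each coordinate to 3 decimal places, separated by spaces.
after link 1: o_1 = (0.0000, 0.0000, 1.0000)
after link 2: o_2 = (0.0000, 0.0000, 4.0000)
after link 3: o_3 = (1.9641, 4.5981, 4.0000)
after link 4: o_4 = (2.9994, 8.4618, 2.0000)
after link 5: o_5 = (3.3876, 9.9107, 4.5981)

3.388 9.911 4.598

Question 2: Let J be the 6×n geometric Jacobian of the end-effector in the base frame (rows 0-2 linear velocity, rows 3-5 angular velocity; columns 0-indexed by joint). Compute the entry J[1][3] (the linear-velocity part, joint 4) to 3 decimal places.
-1.424

axis z_3 = (0.0000,0.0000,-1.0000); lever o_n−o_3 = (1.4235,5.3126,0.5981)
cross product → J_v[:, 3] = (5.3126,-1.4235,0.0000)
J_ω[:, 3] = z_3
entry J[1][3] = -1.4235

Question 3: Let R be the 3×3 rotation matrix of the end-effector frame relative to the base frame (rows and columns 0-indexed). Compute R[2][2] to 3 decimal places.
End-effector z-axis (col 2 of R) = (-0.2241,-0.8365,0.5000)
R[2][2] = 0.5000

0.500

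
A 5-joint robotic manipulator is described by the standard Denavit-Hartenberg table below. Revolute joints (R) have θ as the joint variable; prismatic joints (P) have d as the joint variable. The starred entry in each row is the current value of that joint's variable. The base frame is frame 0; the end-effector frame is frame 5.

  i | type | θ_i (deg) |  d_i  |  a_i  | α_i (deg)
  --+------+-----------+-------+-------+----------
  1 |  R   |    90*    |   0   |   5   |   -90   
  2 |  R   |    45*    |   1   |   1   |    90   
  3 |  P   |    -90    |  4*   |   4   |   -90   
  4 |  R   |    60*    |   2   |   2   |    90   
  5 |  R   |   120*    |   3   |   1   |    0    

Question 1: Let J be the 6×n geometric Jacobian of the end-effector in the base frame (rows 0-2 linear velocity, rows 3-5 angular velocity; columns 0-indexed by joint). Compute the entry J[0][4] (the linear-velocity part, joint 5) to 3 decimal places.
-0.433

axis z_4 = (0.8660,0.3536,0.3536); lever o_n−o_4 = (2.3481,1.9792,0.7545)
cross product → J_v[:, 4] = (-0.4330,0.1768,0.8839)
J_ω[:, 4] = z_4
entry J[0][4] = -0.4330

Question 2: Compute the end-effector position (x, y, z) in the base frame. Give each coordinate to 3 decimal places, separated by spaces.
after link 1: o_1 = (0.0000, 5.0000, 0.0000)
after link 2: o_2 = (-1.0000, 5.7071, -0.7071)
after link 3: o_3 = (3.0000, 8.5355, 2.1213)
after link 4: o_4 = (4.0000, 8.7250, -0.5176)
after link 5: o_5 = (6.3481, 10.7042, 0.2368)

6.348 10.704 0.237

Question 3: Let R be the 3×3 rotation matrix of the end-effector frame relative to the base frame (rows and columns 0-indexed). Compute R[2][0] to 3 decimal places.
End-effector x-axis (col 0 of R) = (-0.2500,0.9186,-0.3062)
R[2][0] = -0.3062

-0.306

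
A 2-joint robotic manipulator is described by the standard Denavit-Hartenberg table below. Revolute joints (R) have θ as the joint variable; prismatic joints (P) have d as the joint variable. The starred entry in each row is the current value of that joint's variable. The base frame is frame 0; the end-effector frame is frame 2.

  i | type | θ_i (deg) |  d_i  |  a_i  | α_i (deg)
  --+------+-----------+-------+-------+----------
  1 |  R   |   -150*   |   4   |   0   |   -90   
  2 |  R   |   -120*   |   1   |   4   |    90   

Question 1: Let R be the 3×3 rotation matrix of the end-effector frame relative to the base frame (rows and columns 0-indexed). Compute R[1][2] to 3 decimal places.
0.433

End-effector z-axis (col 2 of R) = (0.7500,0.4330,-0.5000)
R[1][2] = 0.4330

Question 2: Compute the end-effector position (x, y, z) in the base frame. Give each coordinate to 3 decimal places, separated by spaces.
2.232 0.134 7.464

after link 1: o_1 = (0.0000, 0.0000, 4.0000)
after link 2: o_2 = (2.2321, 0.1340, 7.4641)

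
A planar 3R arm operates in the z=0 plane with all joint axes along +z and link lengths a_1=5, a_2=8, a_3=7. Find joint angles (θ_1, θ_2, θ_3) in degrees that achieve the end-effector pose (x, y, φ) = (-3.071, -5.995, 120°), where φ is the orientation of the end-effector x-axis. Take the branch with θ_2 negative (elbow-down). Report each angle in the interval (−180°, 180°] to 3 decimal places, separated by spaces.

wrist centre = target − a_3·(cos φ, sin φ) = (0.4290, -12.0572)
cos θ_2 = (145.5596−5²−8²)/(2·5·8) = 0.7070; θ_2 = -45.0091° (elbow-down)
β = atan2(-12.0572,0.4290) = -87.9622°; ψ = atan2(-5.6578,10.6560) = -27.9659°
θ_1 = β − ψ = -59.9963°
θ_3 = φ − θ_1 − θ_2 = -134.9946° (wrapped to (-180°,180°])

-59.996 -45.009 -134.995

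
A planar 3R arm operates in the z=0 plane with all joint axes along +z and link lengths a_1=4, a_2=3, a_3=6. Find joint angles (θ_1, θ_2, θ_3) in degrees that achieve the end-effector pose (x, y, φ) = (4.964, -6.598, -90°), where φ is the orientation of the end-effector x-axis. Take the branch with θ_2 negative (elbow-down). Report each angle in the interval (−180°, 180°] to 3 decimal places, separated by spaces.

wrist centre = target − a_3·(cos φ, sin φ) = (4.9640, -0.5980)
cos θ_2 = (24.9989−4²−3²)/(2·4·3) = -0.0000; θ_2 = -90.0026° (elbow-down)
β = atan2(-0.5980,4.9640) = -6.8692°; ψ = atan2(-3.0000,3.9999) = -36.8708°
θ_1 = β − ψ = 30.0017°
θ_3 = φ − θ_1 − θ_2 = -29.9990° (wrapped to (-180°,180°])

30.002 -90.003 -29.999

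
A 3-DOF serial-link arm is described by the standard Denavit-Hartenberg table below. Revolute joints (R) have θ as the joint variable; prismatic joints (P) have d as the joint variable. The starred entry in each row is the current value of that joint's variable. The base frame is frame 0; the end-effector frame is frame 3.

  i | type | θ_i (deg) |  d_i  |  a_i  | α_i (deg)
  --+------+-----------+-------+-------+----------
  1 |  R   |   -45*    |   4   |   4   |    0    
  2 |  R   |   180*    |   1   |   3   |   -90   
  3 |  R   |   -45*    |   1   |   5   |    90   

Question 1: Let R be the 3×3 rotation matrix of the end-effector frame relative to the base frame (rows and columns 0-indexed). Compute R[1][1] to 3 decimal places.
-0.707

End-effector y-axis (col 1 of R) = (-0.7071,-0.7071,0.0000)
R[1][1] = -0.7071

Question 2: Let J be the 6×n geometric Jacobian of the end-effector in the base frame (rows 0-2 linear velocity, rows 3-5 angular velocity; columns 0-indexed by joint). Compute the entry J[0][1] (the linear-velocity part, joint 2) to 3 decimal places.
axis z_1 = (0.0000,0.0000,1.0000); lever o_n−o_1 = (-5.3284,3.9142,4.5355)
cross product → J_v[:, 1] = (-3.9142,-5.3284,0.0000)
J_ω[:, 1] = z_1
entry J[0][1] = -3.9142

-3.914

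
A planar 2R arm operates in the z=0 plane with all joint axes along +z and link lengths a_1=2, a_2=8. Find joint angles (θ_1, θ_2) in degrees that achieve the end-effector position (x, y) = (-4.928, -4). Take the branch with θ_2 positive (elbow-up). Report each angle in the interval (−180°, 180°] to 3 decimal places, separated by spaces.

78.122 150.007

cos θ_2 = (40.2852−2²−8²)/(2·2·8) = -0.8661; θ_2 = 150.0072° (elbow-up)
β = atan2(-4.0000,-4.9280) = -140.9342°; ψ = atan2(3.9991,-4.9287) = 140.9443°
θ_1 = β − ψ = -281.8784°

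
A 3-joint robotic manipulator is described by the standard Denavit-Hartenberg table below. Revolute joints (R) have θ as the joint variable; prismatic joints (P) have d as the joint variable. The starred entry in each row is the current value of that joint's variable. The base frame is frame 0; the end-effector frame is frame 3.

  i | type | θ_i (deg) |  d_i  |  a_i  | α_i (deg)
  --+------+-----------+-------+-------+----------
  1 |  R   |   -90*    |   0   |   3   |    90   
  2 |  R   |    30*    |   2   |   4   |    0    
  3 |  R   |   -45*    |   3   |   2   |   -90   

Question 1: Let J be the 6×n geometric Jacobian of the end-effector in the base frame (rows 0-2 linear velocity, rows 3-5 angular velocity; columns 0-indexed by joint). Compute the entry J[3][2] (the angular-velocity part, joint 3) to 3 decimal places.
axis z_2 = (-1.0000,-0.0000,0.0000); lever o_n−o_2 = (-3.0000,-1.9319,-0.5176)
cross product → J_v[:, 2] = (0.0000,-0.5176,1.9319)
J_ω[:, 2] = z_2
entry J[3][2] = -1.0000

-1.000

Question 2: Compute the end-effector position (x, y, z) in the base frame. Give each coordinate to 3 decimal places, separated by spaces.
after link 1: o_1 = (0.0000, -3.0000, 0.0000)
after link 2: o_2 = (-2.0000, -6.4641, 2.0000)
after link 3: o_3 = (-5.0000, -8.3960, 1.4824)

-5.000 -8.396 1.482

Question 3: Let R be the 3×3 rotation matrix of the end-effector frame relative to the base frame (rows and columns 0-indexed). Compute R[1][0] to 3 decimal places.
-0.966

End-effector x-axis (col 0 of R) = (0.0000,-0.9659,-0.2588)
R[1][0] = -0.9659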